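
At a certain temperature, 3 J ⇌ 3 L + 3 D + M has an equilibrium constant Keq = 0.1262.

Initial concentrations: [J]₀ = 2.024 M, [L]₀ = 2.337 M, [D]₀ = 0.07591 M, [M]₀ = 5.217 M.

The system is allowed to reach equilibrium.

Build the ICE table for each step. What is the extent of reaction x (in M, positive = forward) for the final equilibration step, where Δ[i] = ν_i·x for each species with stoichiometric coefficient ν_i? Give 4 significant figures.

Q₀ = 0.003513 vs Keq = 0.1262 ⇒ Q<K, forward
Step 1:
                    J           L           D           M
  I             2.024       2.337     0.07591       5.217
  C           -0.1428      0.1428      0.1428     0.04761
  E             1.881        2.48      0.2187       5.265
  solve Keq expr → x = 0.04761; check Q = 0.1262

x = 0.04761 M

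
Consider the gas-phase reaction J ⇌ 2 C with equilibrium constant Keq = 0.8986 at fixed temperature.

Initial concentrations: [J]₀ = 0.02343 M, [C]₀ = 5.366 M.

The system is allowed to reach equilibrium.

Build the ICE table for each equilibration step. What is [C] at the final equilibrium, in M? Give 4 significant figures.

[C]_eq = 1.351 M

Q₀ = 1229 vs Keq = 0.8986 ⇒ Q>K, reverse
Step 1:
                    J           C
  I           0.02343       5.366
  C             2.008      -4.015
  E             2.031       1.351
  solve Keq expr → x = -2.008; check Q = 0.8986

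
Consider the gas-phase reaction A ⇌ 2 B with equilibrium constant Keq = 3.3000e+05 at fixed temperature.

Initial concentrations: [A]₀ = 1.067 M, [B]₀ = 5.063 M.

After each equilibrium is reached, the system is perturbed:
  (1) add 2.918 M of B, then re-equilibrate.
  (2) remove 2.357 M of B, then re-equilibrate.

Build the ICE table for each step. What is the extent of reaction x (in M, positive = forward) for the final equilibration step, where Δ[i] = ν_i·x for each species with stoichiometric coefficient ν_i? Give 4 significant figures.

Q₀ = 24.02 vs Keq = 3.3000e+05 ⇒ Q<K, forward
Step 1:
                    A           B
  init          1.067       5.063
  Δ            -1.067       2.134
  eq       1.5695e-04       7.197
  solve Keq expr → x = 1.067; check Q = 3.3000e+05
Then add 2.918 M of B.
Step 2:
                    A           B
  init     1.5695e-04       10.11
  Δ        1.5306e-04 -3.0611e-04
  eq       3.1000e-04       10.11
  solve Keq expr → x = -1.5306e-04; check Q = 3.3000e+05
Then remove 2.357 M of B.
Step 3:
                    A           B
  init     3.1000e-04       7.757
  Δ       -1.2764e-04  2.5527e-04
  eq       1.8237e-04       7.758
  solve Keq expr → x = 1.2764e-04; check Q = 3.3000e+05

x = 1.2764e-04 M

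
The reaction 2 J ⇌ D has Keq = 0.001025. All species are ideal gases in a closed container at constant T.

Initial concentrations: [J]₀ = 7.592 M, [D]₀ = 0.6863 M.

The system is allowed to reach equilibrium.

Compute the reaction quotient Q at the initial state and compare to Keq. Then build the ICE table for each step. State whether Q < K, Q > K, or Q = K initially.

Q₀ = 0.01191 vs Keq = 0.001025 ⇒ Q>K, reverse
Step 1:
                  J         D
  init        7.592    0.6863
  Δ           1.214   -0.6068
  eq          8.806   0.07948
  solve Keq expr → x = -0.6068; check Q = 0.001025

Q₀ = 0.01191; Q > K (proceeds reverse)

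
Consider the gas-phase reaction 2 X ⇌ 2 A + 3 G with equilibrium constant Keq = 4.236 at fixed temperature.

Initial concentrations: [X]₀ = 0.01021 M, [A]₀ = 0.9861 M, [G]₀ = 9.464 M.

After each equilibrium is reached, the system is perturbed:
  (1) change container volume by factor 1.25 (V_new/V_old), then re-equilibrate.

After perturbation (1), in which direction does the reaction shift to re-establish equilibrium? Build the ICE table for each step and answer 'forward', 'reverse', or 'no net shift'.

Direction: forward

Q₀ = 7.9071e+06 vs Keq = 4.236 ⇒ Q>K, reverse
Step 1:
                   X          A          G
  Initial    0.01021     0.9861      9.464
  Change      0.9045    -0.9045     -1.357
  Equil       0.9148    0.08156      8.107
  solve Keq expr → x = -0.4523; check Q = 4.236
Then change container volume by factor 1.25 (V_new/V_old).
Step 2:
                   X          A          G
  Initial     0.7318    0.06525      6.486
  Change    -0.02246    0.02246    0.03368
  Equil       0.7093     0.0877      6.519
  solve Keq expr → x = 0.01123; check Q = 4.236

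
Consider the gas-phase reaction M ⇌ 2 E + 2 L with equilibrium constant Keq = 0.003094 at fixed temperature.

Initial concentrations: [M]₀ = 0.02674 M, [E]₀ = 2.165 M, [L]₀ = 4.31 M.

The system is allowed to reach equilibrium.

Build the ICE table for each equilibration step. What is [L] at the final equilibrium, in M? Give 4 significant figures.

Q₀ = 3256 vs Keq = 0.003094 ⇒ Q>K, reverse
Step 1:
                  M         E         L
  I         0.02674     2.165      4.31
  C           1.069    -2.138    -2.138
  E           1.096   0.02681     2.172
  solve Keq expr → x = -1.069; check Q = 0.003094

[L]_eq = 2.172 M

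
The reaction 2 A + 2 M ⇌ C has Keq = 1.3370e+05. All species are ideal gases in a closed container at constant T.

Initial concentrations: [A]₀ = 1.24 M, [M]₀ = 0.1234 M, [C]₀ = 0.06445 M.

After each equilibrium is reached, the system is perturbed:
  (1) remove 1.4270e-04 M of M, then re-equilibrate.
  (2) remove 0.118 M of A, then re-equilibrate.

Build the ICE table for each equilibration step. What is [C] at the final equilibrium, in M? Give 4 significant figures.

[C]_eq = 0.1256 M

Q₀ = 2.753 vs Keq = 1.3370e+05 ⇒ Q<K, forward
Step 1:
                    A           M           C
  Initial        1.24      0.1234     0.06445
  Change      -0.1225     -0.1225     0.06127
  Equil         1.117  8.6775e-04      0.1257
  solve Keq expr → x = 0.06127; check Q = 1.3370e+05
Then remove 1.4270e-04 M of M.
Step 2:
                    A           M           C
  Initial       1.117  7.2505e-04      0.1257
  Change   1.4234e-04  1.4234e-04 -7.1172e-05
  Equil         1.118  8.6739e-04      0.1256
  solve Keq expr → x = -7.1172e-05; check Q = 1.3370e+05
Then remove 0.118 M of A.
Step 3:
                    A           M           C
  Initial      0.9996  8.6739e-04      0.1256
  Change   1.0210e-04  1.0210e-04 -5.1048e-05
  Equil        0.9997  9.6949e-04      0.1256
  solve Keq expr → x = -5.1048e-05; check Q = 1.3370e+05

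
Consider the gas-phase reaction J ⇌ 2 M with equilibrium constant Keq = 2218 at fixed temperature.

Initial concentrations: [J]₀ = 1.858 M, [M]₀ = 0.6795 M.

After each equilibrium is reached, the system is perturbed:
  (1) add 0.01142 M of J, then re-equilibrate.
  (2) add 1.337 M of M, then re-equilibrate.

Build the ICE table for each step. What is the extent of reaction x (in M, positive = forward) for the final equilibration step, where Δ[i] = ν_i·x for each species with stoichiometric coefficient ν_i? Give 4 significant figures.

x = -0.006049 M

Q₀ = 0.2485 vs Keq = 2218 ⇒ Q<K, forward
Step 1:
                    J           M
  init          1.858      0.6795
  Δ            -1.849       3.699
  eq         0.008642       4.378
  solve Keq expr → x = 1.849; check Q = 2218
Then add 0.01142 M of J.
Step 2:
                    J           M
  init        0.02006       4.378
  Δ          -0.01133     0.02266
  eq         0.008732       4.401
  solve Keq expr → x = 0.01133; check Q = 2218
Then add 1.337 M of M.
Step 3:
                    J           M
  init       0.008732       5.738
  Δ          0.006049     -0.0121
  eq          0.01478       5.726
  solve Keq expr → x = -0.006049; check Q = 2218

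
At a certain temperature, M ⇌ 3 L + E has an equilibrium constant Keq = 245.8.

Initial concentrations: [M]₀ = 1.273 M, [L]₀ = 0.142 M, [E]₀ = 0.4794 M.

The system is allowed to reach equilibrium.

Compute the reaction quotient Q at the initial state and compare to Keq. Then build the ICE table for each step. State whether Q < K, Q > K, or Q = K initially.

Q₀ = 0.001078; Q < K (proceeds forward)

Q₀ = 0.001078 vs Keq = 245.8 ⇒ Q<K, forward
Step 1:
                    M           L           E
  I             1.273       0.142      0.4794
  C            -1.051       3.152       1.051
  E            0.2224       3.294        1.53
  solve Keq expr → x = 1.051; check Q = 245.8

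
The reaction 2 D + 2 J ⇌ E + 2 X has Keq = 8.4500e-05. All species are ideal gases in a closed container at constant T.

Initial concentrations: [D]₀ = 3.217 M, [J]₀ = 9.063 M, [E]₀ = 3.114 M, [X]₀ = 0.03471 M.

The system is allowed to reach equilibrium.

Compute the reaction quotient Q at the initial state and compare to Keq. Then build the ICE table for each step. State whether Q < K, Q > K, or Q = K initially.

Q₀ = 4.4135e-06; Q < K (proceeds forward)

Q₀ = 4.4135e-06 vs Keq = 8.4500e-05 ⇒ Q<K, forward
Step 1:
                    D           J           E           X
  Initial       3.217       9.063       3.114     0.03471
  Change       -0.109      -0.109      0.0545       0.109
  Equil         3.108       8.954       3.169      0.1437
  solve Keq expr → x = 0.0545; check Q = 8.4500e-05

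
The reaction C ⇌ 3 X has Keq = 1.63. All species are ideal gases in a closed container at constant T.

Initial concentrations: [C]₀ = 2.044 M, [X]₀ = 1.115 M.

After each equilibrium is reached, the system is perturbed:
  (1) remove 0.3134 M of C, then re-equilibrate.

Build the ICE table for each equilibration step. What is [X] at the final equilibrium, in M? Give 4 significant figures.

[X]_eq = 1.388 M

Q₀ = 0.6782 vs Keq = 1.63 ⇒ Q<K, forward
Step 1:
                   C          X
  Initial      2.044      1.115
  Change     -0.1165     0.3496
  Equil        1.927      1.465
  solve Keq expr → x = 0.1165; check Q = 1.63
Then remove 0.3134 M of C.
Step 2:
                   C          X
  Initial      1.614      1.465
  Change     0.02562   -0.07685
  Equil         1.64      1.388
  solve Keq expr → x = -0.02562; check Q = 1.63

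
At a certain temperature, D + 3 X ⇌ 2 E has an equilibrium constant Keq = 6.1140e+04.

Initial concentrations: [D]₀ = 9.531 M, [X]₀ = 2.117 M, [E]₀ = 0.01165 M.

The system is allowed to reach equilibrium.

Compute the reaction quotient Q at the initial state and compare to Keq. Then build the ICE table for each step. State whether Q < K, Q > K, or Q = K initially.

Q₀ = 1.5009e-06; Q < K (proceeds forward)

Q₀ = 1.5009e-06 vs Keq = 6.1140e+04 ⇒ Q<K, forward
Step 1:
                  D         X         E
  I           9.531     2.117   0.01165
  C         -0.7005    -2.102     1.401
  E            8.83   0.01546     1.413
  solve Keq expr → x = 0.7005; check Q = 6.1140e+04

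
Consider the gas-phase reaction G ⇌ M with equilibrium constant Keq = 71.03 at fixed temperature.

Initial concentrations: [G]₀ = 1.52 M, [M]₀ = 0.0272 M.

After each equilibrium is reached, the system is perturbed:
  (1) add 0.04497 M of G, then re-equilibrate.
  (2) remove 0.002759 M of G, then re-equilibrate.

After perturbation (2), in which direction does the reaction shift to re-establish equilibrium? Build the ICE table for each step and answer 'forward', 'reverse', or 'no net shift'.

Q₀ = 0.01789 vs Keq = 71.03 ⇒ Q<K, forward
Step 1:
                    G           M
  Initial        1.52      0.0272
  Change       -1.499       1.499
  Equil       0.02148       1.526
  solve Keq expr → x = 1.499; check Q = 71.03
Then add 0.04497 M of G.
Step 2:
                    G           M
  Initial     0.06645       1.526
  Change     -0.04435     0.04435
  Equil        0.0221        1.57
  solve Keq expr → x = 0.04435; check Q = 71.03
Then remove 0.002759 M of G.
Step 3:
                    G           M
  Initial     0.01935        1.57
  Change     0.002721   -0.002721
  Equil       0.02207       1.567
  solve Keq expr → x = -0.002721; check Q = 71.03

Direction: reverse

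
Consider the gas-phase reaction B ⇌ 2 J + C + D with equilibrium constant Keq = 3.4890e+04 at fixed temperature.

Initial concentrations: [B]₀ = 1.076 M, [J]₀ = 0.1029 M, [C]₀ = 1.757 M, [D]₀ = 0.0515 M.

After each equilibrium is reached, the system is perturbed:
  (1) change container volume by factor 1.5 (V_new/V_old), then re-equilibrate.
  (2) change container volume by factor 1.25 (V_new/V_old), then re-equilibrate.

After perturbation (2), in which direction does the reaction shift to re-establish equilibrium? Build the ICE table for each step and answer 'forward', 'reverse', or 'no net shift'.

Direction: forward

Q₀ = 8.9043e-04 vs Keq = 3.4890e+04 ⇒ Q<K, forward
Step 1:
                  B         J         C         D
  init        1.076    0.1029     1.757    0.0515
  Δ          -1.076     2.151     1.076     1.076
  eq      4.6485e-04     2.254     2.833     1.127
  solve Keq expr → x = 1.076; check Q = 3.4890e+04
Then change container volume by factor 1.5 (V_new/V_old).
Step 2:
                  B         J         C         D
  init    3.0990e-04     1.503     1.888    0.7514
  Δ       -2.1798e-04 4.3597e-04 2.1798e-04 2.1798e-04
  eq      9.1912e-05     1.503     1.889    0.7516
  solve Keq expr → x = 2.1798e-04; check Q = 3.4890e+04
Then change container volume by factor 1.25 (V_new/V_old).
Step 3:
                  B         J         C         D
  init    7.3529e-05     1.202     1.511    0.6013
  Δ       -3.5875e-05 7.1749e-05 3.5875e-05 3.5875e-05
  eq      3.7655e-05     1.203     1.511    0.6013
  solve Keq expr → x = 3.5875e-05; check Q = 3.4890e+04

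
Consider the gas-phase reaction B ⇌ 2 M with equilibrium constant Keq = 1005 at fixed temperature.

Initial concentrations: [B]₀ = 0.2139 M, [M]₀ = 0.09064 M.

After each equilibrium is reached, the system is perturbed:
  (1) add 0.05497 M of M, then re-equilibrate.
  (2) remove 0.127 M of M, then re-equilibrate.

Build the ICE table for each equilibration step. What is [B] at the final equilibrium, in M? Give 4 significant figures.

Q₀ = 0.03841 vs Keq = 1005 ⇒ Q<K, forward
Step 1:
                    B           M
  I            0.2139     0.09064
  C           -0.2136      0.4273
  E        2.6689e-04      0.5179
  solve Keq expr → x = 0.2136; check Q = 1005
Then add 0.05497 M of M.
Step 2:
                    B           M
  I        2.6689e-04      0.5729
  C        5.9526e-05 -1.1905e-04
  E        3.2642e-04      0.5728
  solve Keq expr → x = -5.9526e-05; check Q = 1005
Then remove 0.127 M of M.
Step 3:
                    B           M
  I        3.2642e-04      0.4458
  C       -1.2848e-04  2.5696e-04
  E        1.9794e-04       0.446
  solve Keq expr → x = 1.2848e-04; check Q = 1005

[B]_eq = 1.9794e-04 M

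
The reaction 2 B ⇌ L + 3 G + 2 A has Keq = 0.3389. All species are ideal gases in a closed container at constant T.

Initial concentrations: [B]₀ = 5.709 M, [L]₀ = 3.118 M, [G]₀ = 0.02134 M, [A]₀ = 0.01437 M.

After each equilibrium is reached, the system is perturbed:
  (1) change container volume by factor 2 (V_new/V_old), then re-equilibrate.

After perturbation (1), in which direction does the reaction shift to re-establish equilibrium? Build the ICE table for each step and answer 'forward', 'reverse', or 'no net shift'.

Direction: forward

Q₀ = 1.9198e-10 vs Keq = 0.3389 ⇒ Q<K, forward
Step 1:
                   B          L          G          A
  I            5.709      3.118    0.02134    0.01437
  C          -0.9031     0.4515      1.355     0.9031
  E            4.806       3.57      1.376     0.9175
  solve Keq expr → x = 0.4515; check Q = 0.3389
Then change container volume by factor 2 (V_new/V_old).
Step 2:
                   B          L          G          A
  I            2.403      1.785      0.688     0.4587
  C          -0.2884     0.1442     0.4326     0.2884
  E            2.115      1.929      1.121     0.7471
  solve Keq expr → x = 0.1442; check Q = 0.3389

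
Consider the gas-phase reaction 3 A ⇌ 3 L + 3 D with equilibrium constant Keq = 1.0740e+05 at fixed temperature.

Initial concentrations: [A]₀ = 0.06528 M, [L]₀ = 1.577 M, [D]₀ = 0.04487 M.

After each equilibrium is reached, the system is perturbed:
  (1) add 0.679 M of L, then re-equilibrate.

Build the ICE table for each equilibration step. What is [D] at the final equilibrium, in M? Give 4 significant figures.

[D]_eq = 0.105 M

Q₀ = 1.274 vs Keq = 1.0740e+05 ⇒ Q<K, forward
Step 1:
                    A           L           D
  Initial     0.06528       1.577     0.04487
  Change     -0.06161     0.06161     0.06161
  Equil      0.003671       1.639      0.1065
  solve Keq expr → x = 0.02054; check Q = 1.0740e+05
Then add 0.679 M of L.
Step 2:
                    A           L           D
  Initial    0.003671       2.318      0.1065
  Change     0.001447   -0.001447   -0.001447
  Equil      0.005118       2.316       0.105
  solve Keq expr → x = -4.8242e-04; check Q = 1.0740e+05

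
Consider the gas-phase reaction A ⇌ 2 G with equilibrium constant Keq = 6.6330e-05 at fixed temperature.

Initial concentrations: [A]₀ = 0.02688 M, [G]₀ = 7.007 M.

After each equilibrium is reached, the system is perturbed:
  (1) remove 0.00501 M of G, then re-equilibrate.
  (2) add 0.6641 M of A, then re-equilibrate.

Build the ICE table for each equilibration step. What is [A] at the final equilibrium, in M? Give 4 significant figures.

[A]_eq = 4.184 M

Q₀ = 1827 vs Keq = 6.6330e-05 ⇒ Q>K, reverse
Step 1:
                   A          G
  Initial    0.02688      7.007
  Change       3.496     -6.992
  Equil        3.523    0.01529
  solve Keq expr → x = -3.496; check Q = 6.6330e-05
Then remove 0.00501 M of G.
Step 2:
                   A          G
  Initial      3.523    0.01028
  Change   -0.002502   0.005005
  Equil         3.52    0.01528
  solve Keq expr → x = 0.002502; check Q = 6.6330e-05
Then add 0.6641 M of A.
Step 3:
                   A          G
  Initial      4.184    0.01528
  Change  -6.8888e-04   0.001378
  Equil        4.184    0.01666
  solve Keq expr → x = 6.8888e-04; check Q = 6.6330e-05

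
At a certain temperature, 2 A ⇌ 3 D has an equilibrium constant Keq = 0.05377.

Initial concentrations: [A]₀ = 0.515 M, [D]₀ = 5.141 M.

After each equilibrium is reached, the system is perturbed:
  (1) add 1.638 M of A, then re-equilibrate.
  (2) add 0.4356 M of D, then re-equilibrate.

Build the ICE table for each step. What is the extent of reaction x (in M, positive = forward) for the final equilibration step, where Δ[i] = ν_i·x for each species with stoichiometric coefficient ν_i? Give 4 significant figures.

x = -0.1322 M

Q₀ = 512.3 vs Keq = 0.05377 ⇒ Q>K, reverse
Step 1:
                    A           D
  Initial       0.515       5.141
  Change        2.861      -4.292
  Equil         3.376      0.8494
  solve Keq expr → x = -1.431; check Q = 0.05377
Then add 1.638 M of A.
Step 2:
                    A           D
  Initial       5.014      0.8494
  Change      -0.1555      0.2333
  Equil         4.859       1.083
  solve Keq expr → x = 0.07777; check Q = 0.05377
Then add 0.4356 M of D.
Step 3:
                    A           D
  Initial       4.859       1.518
  Change       0.2644     -0.3967
  Equil         5.123       1.122
  solve Keq expr → x = -0.1322; check Q = 0.05377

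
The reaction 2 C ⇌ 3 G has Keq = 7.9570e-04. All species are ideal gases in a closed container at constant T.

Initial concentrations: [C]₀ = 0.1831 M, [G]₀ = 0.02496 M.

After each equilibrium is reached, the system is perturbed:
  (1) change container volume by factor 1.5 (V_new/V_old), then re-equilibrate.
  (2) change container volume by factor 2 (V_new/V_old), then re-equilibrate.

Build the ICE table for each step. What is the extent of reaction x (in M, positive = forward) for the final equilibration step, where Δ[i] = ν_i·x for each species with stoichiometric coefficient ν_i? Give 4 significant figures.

x = 8.7435e-04 M

Q₀ = 4.6383e-04 vs Keq = 7.9570e-04 ⇒ Q<K, forward
Step 1:
                  C         G
  init       0.1831   0.02496
  Δ       -0.003057  0.004586
  eq           0.18   0.02955
  solve Keq expr → x = 0.001529; check Q = 7.9570e-04
Then change container volume by factor 1.5 (V_new/V_old).
Step 2:
                  C         G
  init         0.12    0.0197
  Δ       -0.001754   0.00263
  eq         0.1183   0.02233
  solve Keq expr → x = 8.7678e-04; check Q = 7.9570e-04
Then change container volume by factor 2 (V_new/V_old).
Step 3:
                  C         G
  init      0.05914   0.01116
  Δ       -0.001749  0.002623
  eq        0.05739   0.01379
  solve Keq expr → x = 8.7435e-04; check Q = 7.9570e-04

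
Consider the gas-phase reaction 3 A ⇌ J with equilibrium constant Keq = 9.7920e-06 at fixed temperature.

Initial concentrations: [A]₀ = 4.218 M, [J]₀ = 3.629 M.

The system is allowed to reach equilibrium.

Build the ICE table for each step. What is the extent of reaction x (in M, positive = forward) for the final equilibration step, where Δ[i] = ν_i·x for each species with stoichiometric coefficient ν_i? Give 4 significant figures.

x = -3.596 M

Q₀ = 0.04836 vs Keq = 9.7920e-06 ⇒ Q>K, reverse
Step 1:
                  A         J
  init        4.218     3.629
  Δ           10.79    -3.596
  eq          15.01   0.03309
  solve Keq expr → x = -3.596; check Q = 9.7920e-06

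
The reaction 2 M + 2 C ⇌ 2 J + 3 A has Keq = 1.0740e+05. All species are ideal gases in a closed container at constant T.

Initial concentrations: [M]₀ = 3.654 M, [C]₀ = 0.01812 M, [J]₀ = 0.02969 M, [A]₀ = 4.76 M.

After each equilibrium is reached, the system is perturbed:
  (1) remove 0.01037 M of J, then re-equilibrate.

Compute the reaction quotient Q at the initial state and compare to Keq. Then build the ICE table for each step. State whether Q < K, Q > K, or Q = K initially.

Q₀ = 21.69 vs Keq = 1.0740e+05 ⇒ Q<K, forward
Step 1:
                   M          C          J          A
  I            3.654    0.01812    0.02969       4.76
  C          -0.0177    -0.0177     0.0177    0.02656
  E            3.636 4.1648e-04    0.04739      4.787
  solve Keq expr → x = 0.008852; check Q = 1.0740e+05
Then remove 0.01037 M of J.
Step 2:
                   M          C          J          A
  I            3.636 4.1648e-04    0.03702      4.787
  C       -9.0312e-05 -9.0312e-05 9.0312e-05 1.3547e-04
  E            3.636 3.2617e-04    0.03711      4.787
  solve Keq expr → x = 4.5156e-05; check Q = 1.0740e+05

Q₀ = 21.69; Q < K (proceeds forward)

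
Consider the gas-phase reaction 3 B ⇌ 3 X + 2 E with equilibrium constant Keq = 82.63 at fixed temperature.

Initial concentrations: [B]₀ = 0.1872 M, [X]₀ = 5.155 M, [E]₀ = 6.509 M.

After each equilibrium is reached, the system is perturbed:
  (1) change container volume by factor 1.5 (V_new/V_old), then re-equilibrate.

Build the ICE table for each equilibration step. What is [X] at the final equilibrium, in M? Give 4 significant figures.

Q₀ = 8.8470e+05 vs Keq = 82.63 ⇒ Q>K, reverse
Step 1:
                  B         X         E
  init       0.1872     5.155     6.509
  Δ           1.989    -1.989    -1.326
  eq          2.177     3.166     5.183
  solve Keq expr → x = -0.6631; check Q = 82.63
Then change container volume by factor 1.5 (V_new/V_old).
Step 2:
                  B         X         E
  init        1.451      2.11     3.455
  Δ         -0.2046    0.2046    0.1364
  eq          1.246     2.315     3.592
  solve Keq expr → x = 0.0682; check Q = 82.63

[X]_eq = 2.315 M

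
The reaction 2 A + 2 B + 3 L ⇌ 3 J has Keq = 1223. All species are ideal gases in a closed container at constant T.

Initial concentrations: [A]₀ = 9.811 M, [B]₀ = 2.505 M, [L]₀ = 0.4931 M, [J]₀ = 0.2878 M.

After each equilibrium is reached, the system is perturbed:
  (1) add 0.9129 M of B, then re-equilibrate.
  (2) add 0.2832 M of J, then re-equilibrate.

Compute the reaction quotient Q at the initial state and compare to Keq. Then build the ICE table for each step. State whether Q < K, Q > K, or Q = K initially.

Q₀ = 3.2917e-04 vs Keq = 1223 ⇒ Q<K, forward
Step 1:
                   A          B          L          J
  I            9.811      2.505     0.4931     0.2878
  C          -0.3224    -0.3224    -0.4835     0.4835
  E            9.489      2.183   0.009564     0.7713
  solve Keq expr → x = 0.1612; check Q = 1223
Then add 0.9129 M of B.
Step 2:
                   A          B          L          J
  I            9.489      3.096   0.009564     0.7713
  C         -0.00131   -0.00131  -0.001965   0.001965
  E            9.487      3.094   0.007599     0.7733
  solve Keq expr → x = 6.5511e-04; check Q = 1223
Then add 0.2832 M of J.
Step 3:
                   A          B          L          J
  I            9.487      3.094   0.007599      1.057
  C         0.001834   0.001834    0.00275   -0.00275
  E            9.489      3.096    0.01035      1.054
  solve Keq expr → x = -9.1679e-04; check Q = 1223

Q₀ = 3.2917e-04; Q < K (proceeds forward)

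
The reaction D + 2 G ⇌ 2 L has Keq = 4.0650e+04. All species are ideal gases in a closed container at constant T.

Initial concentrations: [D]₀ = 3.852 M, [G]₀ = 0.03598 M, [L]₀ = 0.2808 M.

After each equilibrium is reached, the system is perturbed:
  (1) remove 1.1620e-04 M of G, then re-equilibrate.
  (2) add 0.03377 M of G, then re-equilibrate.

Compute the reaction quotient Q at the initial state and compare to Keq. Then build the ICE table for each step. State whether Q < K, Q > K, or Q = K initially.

Q₀ = 15.81 vs Keq = 4.0650e+04 ⇒ Q<K, forward
Step 1:
                    D           G           L
  Initial       3.852     0.03598      0.2808
  Change     -0.01759    -0.03518     0.03518
  Equil         3.834  8.0035e-04       0.316
  solve Keq expr → x = 0.01759; check Q = 4.0650e+04
Then remove 1.1620e-04 M of G.
Step 2:
                    D           G           L
  Initial       3.834  6.8415e-04       0.316
  Change   5.7950e-05  1.1590e-04 -1.1590e-04
  Equil         3.834  8.0005e-04      0.3159
  solve Keq expr → x = -5.7950e-05; check Q = 4.0650e+04
Then add 0.03377 M of G.
Step 3:
                    D           G           L
  Initial       3.834     0.03457      0.3159
  Change     -0.01684    -0.03368     0.03368
  Equil         3.818  8.8732e-04      0.3495
  solve Keq expr → x = 0.01684; check Q = 4.0650e+04

Q₀ = 15.81; Q < K (proceeds forward)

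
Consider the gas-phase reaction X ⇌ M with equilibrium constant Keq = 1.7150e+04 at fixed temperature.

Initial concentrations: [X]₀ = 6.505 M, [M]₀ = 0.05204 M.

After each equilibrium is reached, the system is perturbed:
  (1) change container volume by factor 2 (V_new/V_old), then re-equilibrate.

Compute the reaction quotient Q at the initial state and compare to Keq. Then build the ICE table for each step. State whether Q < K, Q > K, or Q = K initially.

Q₀ = 0.008; Q < K (proceeds forward)

Q₀ = 0.008 vs Keq = 1.7150e+04 ⇒ Q<K, forward
Step 1:
                    X           M
  init          6.505     0.05204
  Δ            -6.505       6.505
  eq       3.8231e-04       6.557
  solve Keq expr → x = 6.505; check Q = 1.7150e+04
Then change container volume by factor 2 (V_new/V_old).
Step 2:
                    X           M
  init     1.9116e-04       3.278
  Δ                 0           0
  eq       1.9116e-04       3.278
  solve Keq expr → x = 0; check Q = 1.7150e+04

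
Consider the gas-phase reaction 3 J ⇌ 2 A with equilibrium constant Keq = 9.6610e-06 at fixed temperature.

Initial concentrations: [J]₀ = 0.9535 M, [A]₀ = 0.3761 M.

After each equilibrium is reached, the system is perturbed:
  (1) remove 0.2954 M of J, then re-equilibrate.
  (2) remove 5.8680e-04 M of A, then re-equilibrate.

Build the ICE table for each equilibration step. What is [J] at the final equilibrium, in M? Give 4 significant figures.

Q₀ = 0.1632 vs Keq = 9.6610e-06 ⇒ Q>K, reverse
Step 1:
                    J           A
  init         0.9535      0.3761
  Δ            0.5555     -0.3703
  eq            1.509    0.005762
  solve Keq expr → x = -0.1852; check Q = 9.6610e-06
Then remove 0.2954 M of J.
Step 2:
                    J           A
  init          1.214    0.005762
  Δ          0.002391   -0.001594
  eq            1.216    0.004168
  solve Keq expr → x = -7.9692e-04; check Q = 9.6610e-06
Then remove 5.8680e-04 M of A.
Step 3:
                    J           A
  init          1.216    0.003581
  Δ       -8.7347e-04  5.8231e-04
  eq            1.215    0.004163
  solve Keq expr → x = 2.9116e-04; check Q = 9.6610e-06

[J]_eq = 1.215 M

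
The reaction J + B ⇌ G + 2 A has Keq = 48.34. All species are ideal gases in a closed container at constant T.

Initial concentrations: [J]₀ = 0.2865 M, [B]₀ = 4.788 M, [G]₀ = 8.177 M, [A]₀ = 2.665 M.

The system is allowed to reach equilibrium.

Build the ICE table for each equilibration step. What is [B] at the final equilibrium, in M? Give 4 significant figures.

Q₀ = 42.34 vs Keq = 48.34 ⇒ Q<K, forward
Step 1:
                   J          B          G          A
  I           0.2865      4.788      8.177      2.665
  C         -0.02426   -0.02426    0.02426    0.04853
  E           0.2622      4.764      8.201      2.714
  solve Keq expr → x = 0.02426; check Q = 48.34

[B]_eq = 4.764 M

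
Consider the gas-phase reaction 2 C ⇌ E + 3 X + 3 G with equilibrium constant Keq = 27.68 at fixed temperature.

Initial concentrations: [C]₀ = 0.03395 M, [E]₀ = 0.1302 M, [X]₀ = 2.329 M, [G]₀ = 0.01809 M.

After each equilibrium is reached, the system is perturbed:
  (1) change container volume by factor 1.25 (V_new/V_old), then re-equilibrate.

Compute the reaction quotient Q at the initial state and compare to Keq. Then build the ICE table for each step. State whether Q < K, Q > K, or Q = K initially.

Q₀ = 0.008448; Q < K (proceeds forward)

Q₀ = 0.008448 vs Keq = 27.68 ⇒ Q<K, forward
Step 1:
                  C         E         X         G
  I         0.03395    0.1302     2.329   0.01809
  C        -0.02979   0.01489   0.04468   0.04468
  E        0.004164    0.1451     2.374   0.06277
  solve Keq expr → x = 0.01489; check Q = 27.68
Then change container volume by factor 1.25 (V_new/V_old).
Step 2:
                  C         E         X         G
  I        0.003331    0.1161     1.899   0.05022
  C       -0.001303 6.5153e-04  0.001955  0.001955
  E        0.002028    0.1167     1.901   0.05217
  solve Keq expr → x = 6.5153e-04; check Q = 27.68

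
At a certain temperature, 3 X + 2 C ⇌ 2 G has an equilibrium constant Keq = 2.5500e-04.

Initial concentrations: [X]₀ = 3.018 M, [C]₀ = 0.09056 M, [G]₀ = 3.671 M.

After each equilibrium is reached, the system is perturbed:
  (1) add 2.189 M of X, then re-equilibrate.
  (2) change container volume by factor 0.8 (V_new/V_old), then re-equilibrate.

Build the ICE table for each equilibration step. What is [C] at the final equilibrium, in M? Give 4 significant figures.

Q₀ = 59.78 vs Keq = 2.5500e-04 ⇒ Q>K, reverse
Step 1:
                  X         C         G
  I           3.018   0.09056     3.671
  C           4.177     2.785    -2.785
  E           7.195     2.875    0.8862
  solve Keq expr → x = -1.392; check Q = 2.5500e-04
Then add 2.189 M of X.
Step 2:
                  X         C         G
  I           9.384     2.875    0.8862
  C         -0.3728   -0.2485    0.2485
  E           9.011     2.627     1.135
  solve Keq expr → x = 0.1243; check Q = 2.5500e-04
Then change container volume by factor 0.8 (V_new/V_old).
Step 3:
                  X         C         G
  I           11.26     3.284     1.418
  C         -0.4312   -0.2875    0.2875
  E           10.83     2.996     1.706
  solve Keq expr → x = 0.1437; check Q = 2.5500e-04

[C]_eq = 2.996 M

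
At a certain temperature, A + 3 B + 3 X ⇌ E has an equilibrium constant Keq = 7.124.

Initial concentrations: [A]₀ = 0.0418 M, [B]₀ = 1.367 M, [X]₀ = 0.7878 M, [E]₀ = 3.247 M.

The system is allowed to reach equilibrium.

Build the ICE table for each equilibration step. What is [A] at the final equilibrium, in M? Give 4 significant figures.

Q₀ = 62.19 vs Keq = 7.124 ⇒ Q>K, reverse
Step 1:
                  A         B         X         E
  init       0.0418     1.367    0.7878     3.247
  Δ         0.07098     0.213     0.213  -0.07098
  eq         0.1128      1.58     1.001     3.176
  solve Keq expr → x = -0.07098; check Q = 7.124

[A]_eq = 0.1128 M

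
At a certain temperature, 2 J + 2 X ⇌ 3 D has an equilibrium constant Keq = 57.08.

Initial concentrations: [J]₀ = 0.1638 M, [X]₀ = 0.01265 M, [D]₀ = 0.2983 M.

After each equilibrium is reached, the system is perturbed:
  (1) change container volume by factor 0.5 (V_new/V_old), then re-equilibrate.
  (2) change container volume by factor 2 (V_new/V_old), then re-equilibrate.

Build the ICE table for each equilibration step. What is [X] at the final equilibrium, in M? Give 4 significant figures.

[X]_eq = 0.06402 M

Q₀ = 6182 vs Keq = 57.08 ⇒ Q>K, reverse
Step 1:
                   J          X          D
  I           0.1638    0.01265     0.2983
  C          0.05137    0.05137   -0.07705
  E           0.2152    0.06402     0.2212
  solve Keq expr → x = -0.02568; check Q = 57.08
Then change container volume by factor 0.5 (V_new/V_old).
Step 2:
                   J          X          D
  I           0.4303      0.128     0.4425
  C         -0.02186   -0.02186    0.03279
  E           0.4085     0.1062     0.4753
  solve Keq expr → x = 0.01093; check Q = 57.08
Then change container volume by factor 2 (V_new/V_old).
Step 3:
                   J          X          D
  I           0.2042    0.05309     0.2376
  C          0.01093    0.01093   -0.01639
  E           0.2152    0.06402     0.2212
  solve Keq expr → x = -0.005465; check Q = 57.08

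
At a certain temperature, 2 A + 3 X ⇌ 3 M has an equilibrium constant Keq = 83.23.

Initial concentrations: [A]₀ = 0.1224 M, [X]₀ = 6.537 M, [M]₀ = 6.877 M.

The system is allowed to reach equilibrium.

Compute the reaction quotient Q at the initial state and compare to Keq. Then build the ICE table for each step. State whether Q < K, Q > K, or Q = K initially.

Q₀ = 77.71; Q < K (proceeds forward)

Q₀ = 77.71 vs Keq = 83.23 ⇒ Q<K, forward
Step 1:
                  A         X         M
  I          0.1224     6.537     6.877
  C       -0.003822 -0.005733  0.005733
  E          0.1186     6.531     6.883
  solve Keq expr → x = 0.001911; check Q = 83.23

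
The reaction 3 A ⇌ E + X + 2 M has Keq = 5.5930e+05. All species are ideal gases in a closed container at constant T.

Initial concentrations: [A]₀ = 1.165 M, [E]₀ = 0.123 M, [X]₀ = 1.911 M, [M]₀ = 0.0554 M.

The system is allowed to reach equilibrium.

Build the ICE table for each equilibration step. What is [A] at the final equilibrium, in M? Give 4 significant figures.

Q₀ = 4.5625e-04 vs Keq = 5.5930e+05 ⇒ Q<K, forward
Step 1:
                   A          E          X          M
  I            1.165      0.123      1.911     0.0554
  C           -1.154     0.3846     0.3846     0.7692
  E          0.01123     0.5076      2.296     0.8246
  solve Keq expr → x = 0.3846; check Q = 5.5930e+05

[A]_eq = 0.01123 M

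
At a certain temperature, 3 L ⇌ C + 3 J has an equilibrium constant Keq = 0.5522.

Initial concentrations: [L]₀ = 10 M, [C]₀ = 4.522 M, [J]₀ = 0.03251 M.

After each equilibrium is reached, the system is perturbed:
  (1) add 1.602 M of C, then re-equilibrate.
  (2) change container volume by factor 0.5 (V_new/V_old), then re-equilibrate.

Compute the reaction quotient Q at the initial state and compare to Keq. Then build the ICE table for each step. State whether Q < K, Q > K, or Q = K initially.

Q₀ = 1.5538e-07 vs Keq = 0.5522 ⇒ Q<K, forward
Step 1:
                   L          C          J
  init            10      4.522    0.03251
  Δ           -3.142      1.047      3.142
  eq           6.858      5.569      3.174
  solve Keq expr → x = 1.047; check Q = 0.5522
Then add 1.602 M of C.
Step 2:
                   L          C          J
  init         6.858      7.171      3.174
  Δ           0.1743   -0.05809    -0.1743
  eq           7.033      7.113          3
  solve Keq expr → x = -0.05809; check Q = 0.5522
Then change container volume by factor 0.5 (V_new/V_old).
Step 3:
                   L          C          J
  init         14.07      14.23          6
  Δ           0.8978    -0.2993    -0.8978
  eq           14.96      13.93      5.102
  solve Keq expr → x = -0.2993; check Q = 0.5522

Q₀ = 1.5538e-07; Q < K (proceeds forward)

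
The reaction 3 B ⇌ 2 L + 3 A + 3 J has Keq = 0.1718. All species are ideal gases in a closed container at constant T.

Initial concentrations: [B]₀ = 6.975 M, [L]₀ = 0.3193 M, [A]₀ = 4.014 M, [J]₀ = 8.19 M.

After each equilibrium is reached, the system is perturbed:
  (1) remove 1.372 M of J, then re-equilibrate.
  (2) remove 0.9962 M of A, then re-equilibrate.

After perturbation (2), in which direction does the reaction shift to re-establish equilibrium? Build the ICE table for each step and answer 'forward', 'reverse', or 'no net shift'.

Direction: forward

Q₀ = 10.67 vs Keq = 0.1718 ⇒ Q>K, reverse
Step 1:
                    B           L           A           J
  I             6.975      0.3193       4.014        8.19
  C            0.3959     -0.2639     -0.3959     -0.3959
  E             7.371     0.05539       3.618       7.794
  solve Keq expr → x = -0.132; check Q = 0.1718
Then remove 1.372 M of J.
Step 2:
                    B           L           A           J
  I             7.371     0.05539       3.618       6.422
  C          -0.02561     0.01707     0.02561     0.02561
  E             7.345     0.07246       3.644       6.448
  solve Keq expr → x = 0.008536; check Q = 0.1718
Then remove 0.9962 M of A.
Step 3:
                    B           L           A           J
  I             7.345     0.07246       2.648       6.448
  C          -0.05709     0.03806     0.05709     0.05709
  E             7.288      0.1105       2.705       6.505
  solve Keq expr → x = 0.01903; check Q = 0.1718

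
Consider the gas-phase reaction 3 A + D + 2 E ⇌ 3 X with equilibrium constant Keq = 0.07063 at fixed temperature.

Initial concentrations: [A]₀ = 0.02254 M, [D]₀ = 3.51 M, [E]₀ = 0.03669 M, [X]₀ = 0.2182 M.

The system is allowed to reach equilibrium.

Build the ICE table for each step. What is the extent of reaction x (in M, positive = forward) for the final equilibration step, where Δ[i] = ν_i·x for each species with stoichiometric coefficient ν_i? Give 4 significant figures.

x = -0.06026 M

Q₀ = 1.9200e+05 vs Keq = 0.07063 ⇒ Q>K, reverse
Step 1:
                   A          D          E          X
  init       0.02254       3.51    0.03669     0.2182
  Δ           0.1808    0.06026     0.1205    -0.1808
  eq          0.2033       3.57     0.1572    0.03742
  solve Keq expr → x = -0.06026; check Q = 0.07063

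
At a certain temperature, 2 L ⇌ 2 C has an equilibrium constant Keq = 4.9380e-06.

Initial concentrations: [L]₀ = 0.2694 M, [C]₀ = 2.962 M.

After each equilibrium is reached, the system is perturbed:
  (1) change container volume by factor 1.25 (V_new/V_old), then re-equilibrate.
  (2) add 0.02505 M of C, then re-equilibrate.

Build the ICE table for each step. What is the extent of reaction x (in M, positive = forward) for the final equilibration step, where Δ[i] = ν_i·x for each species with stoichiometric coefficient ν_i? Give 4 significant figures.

Q₀ = 120.9 vs Keq = 4.9380e-06 ⇒ Q>K, reverse
Step 1:
                   L          C
  Initial     0.2694      2.962
  Change       2.955     -2.955
  Equil        3.224   0.007165
  solve Keq expr → x = -1.477; check Q = 4.9380e-06
Then change container volume by factor 1.25 (V_new/V_old).
Step 2:
                   L          C
  Initial      2.579   0.005732
  Change           0          0
  Equil        2.579   0.005732
  solve Keq expr → x = 0; check Q = 4.9380e-06
Then add 0.02505 M of C.
Step 3:
                   L          C
  Initial      2.579    0.03078
  Change     0.02499   -0.02499
  Equil        2.604   0.005787
  solve Keq expr → x = -0.0125; check Q = 4.9380e-06

x = -0.0125 M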